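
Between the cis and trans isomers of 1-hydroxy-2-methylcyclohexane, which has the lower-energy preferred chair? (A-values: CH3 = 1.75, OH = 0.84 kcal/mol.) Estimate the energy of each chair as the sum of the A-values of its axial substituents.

At 1,2 positions (parity opposite): cis → (a,e or e,a); trans → (e,e or a,a).
Best chair for cis: E = 0.84 kcal/mol; best chair for trans: E = 0.00 kcal/mol.
The trans isomer is lower by 0.84 kcal/mol.

trans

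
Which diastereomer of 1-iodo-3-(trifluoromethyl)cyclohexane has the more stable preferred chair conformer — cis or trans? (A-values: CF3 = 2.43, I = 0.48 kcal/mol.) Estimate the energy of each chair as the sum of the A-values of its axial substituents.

cis

At 1,3 positions (parity same): cis → (e,e or a,a); trans → (a,e or e,a).
Best chair for cis: E = 0.00 kcal/mol; best chair for trans: E = 0.48 kcal/mol.
The cis isomer is lower by 0.48 kcal/mol.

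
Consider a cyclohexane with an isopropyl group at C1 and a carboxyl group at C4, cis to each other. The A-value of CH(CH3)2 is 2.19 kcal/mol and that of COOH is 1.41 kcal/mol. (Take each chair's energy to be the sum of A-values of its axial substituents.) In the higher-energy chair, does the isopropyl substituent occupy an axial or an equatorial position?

axial

C1 and C4 have opposite parity, so for the cis isomer the two substituents are one axial and one equatorial in each chair.
Chair I (isopropyl axial, carboxyl equatorial): E = 2.19 kcal/mol.
Chair II (isopropyl equatorial, carboxyl axial): E = 1.41 kcal/mol.
Chair I is the less stable (higher-energy) conformer, and in that chair the isopropyl group is axial.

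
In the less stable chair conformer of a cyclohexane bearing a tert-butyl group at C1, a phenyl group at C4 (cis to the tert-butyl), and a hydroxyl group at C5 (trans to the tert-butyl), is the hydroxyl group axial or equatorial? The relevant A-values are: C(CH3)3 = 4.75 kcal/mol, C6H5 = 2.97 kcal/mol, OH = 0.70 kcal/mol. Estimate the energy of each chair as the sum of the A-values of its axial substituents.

Chair I (tert-butyl axial, phenyl equatorial, hydroxyl equatorial): E = 4.75 kcal/mol.
Chair II (tert-butyl equatorial, phenyl axial, hydroxyl axial): E = 3.67 kcal/mol.
Chair I is the less stable (higher-energy) conformer, and in that chair the hydroxyl group is equatorial.

equatorial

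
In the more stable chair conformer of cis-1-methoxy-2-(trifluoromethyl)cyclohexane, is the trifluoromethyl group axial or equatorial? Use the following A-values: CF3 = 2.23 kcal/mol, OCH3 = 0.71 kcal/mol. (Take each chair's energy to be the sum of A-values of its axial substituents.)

C1 and C2 have opposite parity, so for the cis isomer the two substituents are one axial and one equatorial in each chair.
Chair I (trifluoromethyl axial, methoxy equatorial): E = 2.23 kcal/mol.
Chair II (trifluoromethyl equatorial, methoxy axial): E = 0.71 kcal/mol.
Chair II is the more stable (lower-energy) conformer, and in that chair the trifluoromethyl group is equatorial.

equatorial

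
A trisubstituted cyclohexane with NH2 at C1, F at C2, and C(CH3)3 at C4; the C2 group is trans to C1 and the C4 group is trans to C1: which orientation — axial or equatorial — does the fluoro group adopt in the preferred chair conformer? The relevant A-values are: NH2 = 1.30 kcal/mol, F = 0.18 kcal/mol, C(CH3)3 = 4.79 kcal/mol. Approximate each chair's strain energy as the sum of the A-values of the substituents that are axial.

equatorial

Chair I (amino axial, fluoro axial, tert-butyl axial): E = 6.27 kcal/mol.
Chair II (amino equatorial, fluoro equatorial, tert-butyl equatorial): E = 0.00 kcal/mol.
Chair II is the more stable (lower-energy) conformer, and in that chair the fluoro group is equatorial.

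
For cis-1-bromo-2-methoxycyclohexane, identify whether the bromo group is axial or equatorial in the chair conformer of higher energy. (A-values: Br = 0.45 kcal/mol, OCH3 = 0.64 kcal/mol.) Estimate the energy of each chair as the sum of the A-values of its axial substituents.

equatorial

C1 and C2 have opposite parity, so for the cis isomer the two substituents are one axial and one equatorial in each chair.
Chair I (bromo axial, methoxy equatorial): E = 0.45 kcal/mol.
Chair II (bromo equatorial, methoxy axial): E = 0.64 kcal/mol.
Chair II is the less stable (higher-energy) conformer, and in that chair the bromo group is equatorial.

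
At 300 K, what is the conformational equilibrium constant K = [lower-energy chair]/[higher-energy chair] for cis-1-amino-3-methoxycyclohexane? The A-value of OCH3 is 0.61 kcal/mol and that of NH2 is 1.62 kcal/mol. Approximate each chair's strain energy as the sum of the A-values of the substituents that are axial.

C1 and C3 have the same parity, so for the cis isomer the two substituents are e,e in one chair and a,a in the other.
Chair I (methoxy axial, amino axial): E = 2.23 kcal/mol; chair II (methoxy equatorial, amino equatorial): E = 0.00 kcal/mol.
ΔG = 2.23 kcal/mol between the two chairs.
K = exp(ΔG/RT) with R = 1.987×10⁻³ kcal mol⁻¹ K⁻¹ and T = 300 K gives K ≈ 42.1.

K ≈ 42.1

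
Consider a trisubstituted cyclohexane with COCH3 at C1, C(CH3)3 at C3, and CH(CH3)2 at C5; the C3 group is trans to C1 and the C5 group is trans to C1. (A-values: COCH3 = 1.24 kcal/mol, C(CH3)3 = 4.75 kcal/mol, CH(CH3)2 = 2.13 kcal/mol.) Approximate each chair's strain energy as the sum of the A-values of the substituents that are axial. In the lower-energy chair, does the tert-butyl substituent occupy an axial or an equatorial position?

equatorial

Chair I (acetyl axial, tert-butyl equatorial, isopropyl equatorial): E = 1.24 kcal/mol.
Chair II (acetyl equatorial, tert-butyl axial, isopropyl axial): E = 6.88 kcal/mol.
Chair I is the more stable (lower-energy) conformer, and in that chair the tert-butyl group is equatorial.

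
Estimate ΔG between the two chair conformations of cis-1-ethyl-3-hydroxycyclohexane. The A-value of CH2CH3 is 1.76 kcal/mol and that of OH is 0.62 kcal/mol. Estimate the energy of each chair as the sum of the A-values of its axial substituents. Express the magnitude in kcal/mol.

C1 and C3 have the same parity, so for the cis isomer the two substituents are e,e in one chair and a,a in the other.
Chair I (ethyl axial, hydroxyl axial): E = 2.38 kcal/mol.
Chair II (ethyl equatorial, hydroxyl equatorial): E = 0.00 kcal/mol.
ΔE = 2.38 − 0.00 = 2.38 kcal/mol; chair II is more stable.

2.38 kcal/mol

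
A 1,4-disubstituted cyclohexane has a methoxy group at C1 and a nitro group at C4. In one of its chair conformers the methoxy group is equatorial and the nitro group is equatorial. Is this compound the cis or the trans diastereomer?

trans

C1 and C4 have opposite parity, so their axial bonds point in opposite directions.
With opposite-parity carbons, two substituents on the same face are one axial and one equatorial; opposite faces give both axial or both equatorial.
Here the groups are equatorial/equatorial → opposite face → trans.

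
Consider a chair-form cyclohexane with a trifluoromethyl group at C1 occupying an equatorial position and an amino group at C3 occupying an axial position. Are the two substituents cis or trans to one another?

C1 and C3 have the same parity, so their axial bonds point in the same direction.
With same-parity carbons, two substituents on the same face are both axial or both equatorial; opposite faces give one of each.
Here the groups are equatorial/axial → opposite face → trans.

trans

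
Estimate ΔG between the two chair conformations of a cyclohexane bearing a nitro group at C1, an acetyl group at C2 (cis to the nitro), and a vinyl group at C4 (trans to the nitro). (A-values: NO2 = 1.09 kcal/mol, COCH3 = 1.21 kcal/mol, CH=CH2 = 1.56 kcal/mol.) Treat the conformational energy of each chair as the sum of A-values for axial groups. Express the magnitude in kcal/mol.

1.44 kcal/mol

Chair I (nitro axial, acetyl equatorial, vinyl axial): E = 2.65 kcal/mol.
Chair II (nitro equatorial, acetyl axial, vinyl equatorial): E = 1.21 kcal/mol.
ΔE = 2.65 − 1.21 = 1.44 kcal/mol; chair II is more stable.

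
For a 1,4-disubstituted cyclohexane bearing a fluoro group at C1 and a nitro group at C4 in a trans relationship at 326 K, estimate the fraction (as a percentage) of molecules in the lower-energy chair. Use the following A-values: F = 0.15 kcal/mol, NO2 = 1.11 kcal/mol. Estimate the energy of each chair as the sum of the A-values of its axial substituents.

C1 and C4 have opposite parity, so for the trans isomer the two substituents are e,e in one chair and a,a in the other.
Chair I (fluoro axial, nitro axial): E = 1.26 kcal/mol; chair II (fluoro equatorial, nitro equatorial): E = 0.00 kcal/mol.
ΔG = 1.26 kcal/mol between the two chairs.
K = exp(ΔG/RT) with R = 1.987×10⁻³ kcal mol⁻¹ K⁻¹ and T = 326 K gives K ≈ 6.99.
Fraction in the lower-energy chair = K/(K+1) = 87.5%.

87.5%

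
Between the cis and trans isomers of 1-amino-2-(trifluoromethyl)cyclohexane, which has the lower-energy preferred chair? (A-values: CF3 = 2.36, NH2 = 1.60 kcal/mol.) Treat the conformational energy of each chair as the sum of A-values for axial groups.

At 1,2 positions (parity opposite): cis → (a,e or e,a); trans → (e,e or a,a).
Best chair for cis: E = 1.60 kcal/mol; best chair for trans: E = 0.00 kcal/mol.
The trans isomer is lower by 1.60 kcal/mol.

trans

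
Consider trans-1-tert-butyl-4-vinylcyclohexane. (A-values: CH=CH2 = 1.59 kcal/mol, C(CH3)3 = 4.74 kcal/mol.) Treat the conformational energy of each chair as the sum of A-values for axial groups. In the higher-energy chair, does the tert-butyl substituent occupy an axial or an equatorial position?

axial

C1 and C4 have opposite parity, so for the trans isomer the two substituents are e,e in one chair and a,a in the other.
Chair I (vinyl axial, tert-butyl axial): E = 6.33 kcal/mol.
Chair II (vinyl equatorial, tert-butyl equatorial): E = 0.00 kcal/mol.
Chair I is the less stable (higher-energy) conformer, and in that chair the tert-butyl group is axial.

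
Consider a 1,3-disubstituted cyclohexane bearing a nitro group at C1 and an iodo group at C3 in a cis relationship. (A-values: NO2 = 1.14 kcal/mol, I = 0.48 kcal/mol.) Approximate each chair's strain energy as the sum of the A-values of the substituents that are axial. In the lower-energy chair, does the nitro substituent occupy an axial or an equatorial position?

C1 and C3 have the same parity, so for the cis isomer the two substituents are e,e in one chair and a,a in the other.
Chair I (nitro axial, iodo axial): E = 1.62 kcal/mol.
Chair II (nitro equatorial, iodo equatorial): E = 0.00 kcal/mol.
Chair II is the more stable (lower-energy) conformer, and in that chair the nitro group is equatorial.

equatorial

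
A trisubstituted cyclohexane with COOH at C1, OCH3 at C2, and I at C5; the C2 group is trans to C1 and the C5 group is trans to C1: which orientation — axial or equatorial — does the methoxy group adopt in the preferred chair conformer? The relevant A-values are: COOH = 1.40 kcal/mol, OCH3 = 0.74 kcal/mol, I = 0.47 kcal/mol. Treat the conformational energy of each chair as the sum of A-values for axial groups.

equatorial

Chair I (carboxyl axial, methoxy axial, iodo equatorial): E = 2.14 kcal/mol.
Chair II (carboxyl equatorial, methoxy equatorial, iodo axial): E = 0.47 kcal/mol.
Chair II is the more stable (lower-energy) conformer, and in that chair the methoxy group is equatorial.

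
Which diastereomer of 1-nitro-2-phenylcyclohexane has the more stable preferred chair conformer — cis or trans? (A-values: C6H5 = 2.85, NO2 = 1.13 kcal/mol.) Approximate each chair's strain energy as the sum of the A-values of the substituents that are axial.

At 1,2 positions (parity opposite): cis → (a,e or e,a); trans → (e,e or a,a).
Best chair for cis: E = 1.13 kcal/mol; best chair for trans: E = 0.00 kcal/mol.
The trans isomer is lower by 1.13 kcal/mol.

trans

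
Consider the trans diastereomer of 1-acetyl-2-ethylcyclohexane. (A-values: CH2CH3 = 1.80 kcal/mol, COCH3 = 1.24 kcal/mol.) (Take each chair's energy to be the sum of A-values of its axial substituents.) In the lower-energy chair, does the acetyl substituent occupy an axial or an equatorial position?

C1 and C2 have opposite parity, so for the trans isomer the two substituents are e,e in one chair and a,a in the other.
Chair I (ethyl axial, acetyl axial): E = 3.04 kcal/mol.
Chair II (ethyl equatorial, acetyl equatorial): E = 0.00 kcal/mol.
Chair II is the more stable (lower-energy) conformer, and in that chair the acetyl group is equatorial.

equatorial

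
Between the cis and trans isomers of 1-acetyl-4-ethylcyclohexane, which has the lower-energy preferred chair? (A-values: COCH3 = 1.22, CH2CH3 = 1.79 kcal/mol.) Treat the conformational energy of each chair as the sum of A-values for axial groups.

At 1,4 positions (parity opposite): cis → (a,e or e,a); trans → (e,e or a,a).
Best chair for cis: E = 1.22 kcal/mol; best chair for trans: E = 0.00 kcal/mol.
The trans isomer is lower by 1.22 kcal/mol.

trans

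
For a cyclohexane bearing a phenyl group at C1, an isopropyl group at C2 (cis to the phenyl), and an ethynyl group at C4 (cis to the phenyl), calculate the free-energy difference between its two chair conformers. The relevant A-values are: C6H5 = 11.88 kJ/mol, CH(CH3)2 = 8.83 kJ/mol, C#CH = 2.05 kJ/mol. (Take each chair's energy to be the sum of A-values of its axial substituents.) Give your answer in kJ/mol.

Chair I (phenyl axial, isopropyl equatorial, ethynyl equatorial): E = 11.88 kJ/mol.
Chair II (phenyl equatorial, isopropyl axial, ethynyl axial): E = 10.88 kJ/mol.
ΔE = 11.88 − 10.88 = 1.00 kJ/mol; chair II is more stable.

1.00 kJ/mol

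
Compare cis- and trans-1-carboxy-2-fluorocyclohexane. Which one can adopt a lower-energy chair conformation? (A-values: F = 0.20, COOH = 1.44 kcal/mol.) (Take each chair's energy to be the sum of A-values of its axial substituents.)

At 1,2 positions (parity opposite): cis → (a,e or e,a); trans → (e,e or a,a).
Best chair for cis: E = 0.20 kcal/mol; best chair for trans: E = 0.00 kcal/mol.
The trans isomer is lower by 0.20 kcal/mol.

trans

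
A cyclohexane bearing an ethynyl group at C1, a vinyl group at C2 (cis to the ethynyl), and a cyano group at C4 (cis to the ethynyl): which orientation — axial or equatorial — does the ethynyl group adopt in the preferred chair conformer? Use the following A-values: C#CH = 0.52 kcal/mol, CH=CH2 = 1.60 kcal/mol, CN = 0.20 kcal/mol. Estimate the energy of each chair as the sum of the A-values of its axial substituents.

axial

Chair I (ethynyl axial, vinyl equatorial, cyano equatorial): E = 0.52 kcal/mol.
Chair II (ethynyl equatorial, vinyl axial, cyano axial): E = 1.80 kcal/mol.
Chair I is the more stable (lower-energy) conformer, and in that chair the ethynyl group is axial.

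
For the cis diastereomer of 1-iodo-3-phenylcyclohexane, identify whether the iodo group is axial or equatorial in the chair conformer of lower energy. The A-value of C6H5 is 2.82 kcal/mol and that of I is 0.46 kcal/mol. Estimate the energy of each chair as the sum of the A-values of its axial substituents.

C1 and C3 have the same parity, so for the cis isomer the two substituents are e,e in one chair and a,a in the other.
Chair I (phenyl axial, iodo axial): E = 3.28 kcal/mol.
Chair II (phenyl equatorial, iodo equatorial): E = 0.00 kcal/mol.
Chair II is the more stable (lower-energy) conformer, and in that chair the iodo group is equatorial.

equatorial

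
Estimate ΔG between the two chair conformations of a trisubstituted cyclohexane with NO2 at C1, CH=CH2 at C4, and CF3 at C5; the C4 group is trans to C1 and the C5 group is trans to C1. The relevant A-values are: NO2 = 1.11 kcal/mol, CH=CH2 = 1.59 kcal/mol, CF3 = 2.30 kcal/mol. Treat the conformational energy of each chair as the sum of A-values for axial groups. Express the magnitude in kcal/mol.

0.40 kcal/mol

Chair I (nitro axial, vinyl axial, trifluoromethyl equatorial): E = 2.70 kcal/mol.
Chair II (nitro equatorial, vinyl equatorial, trifluoromethyl axial): E = 2.30 kcal/mol.
ΔE = 2.70 − 2.30 = 0.40 kcal/mol; chair II is more stable.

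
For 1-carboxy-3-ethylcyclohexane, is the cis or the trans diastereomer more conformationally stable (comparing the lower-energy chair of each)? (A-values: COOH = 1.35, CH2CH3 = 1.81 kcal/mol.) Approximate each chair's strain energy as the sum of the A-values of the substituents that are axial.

At 1,3 positions (parity same): cis → (e,e or a,a); trans → (a,e or e,a).
Best chair for cis: E = 0.00 kcal/mol; best chair for trans: E = 1.35 kcal/mol.
The cis isomer is lower by 1.35 kcal/mol.

cis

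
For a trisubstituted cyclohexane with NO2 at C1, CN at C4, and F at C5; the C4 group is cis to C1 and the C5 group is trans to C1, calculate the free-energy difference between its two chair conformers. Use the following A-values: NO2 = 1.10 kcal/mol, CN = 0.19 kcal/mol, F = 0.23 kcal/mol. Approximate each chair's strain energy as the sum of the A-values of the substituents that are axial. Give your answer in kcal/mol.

0.68 kcal/mol

Chair I (nitro axial, cyano equatorial, fluoro equatorial): E = 1.10 kcal/mol.
Chair II (nitro equatorial, cyano axial, fluoro axial): E = 0.42 kcal/mol.
ΔE = 1.10 − 0.42 = 0.68 kcal/mol; chair II is more stable.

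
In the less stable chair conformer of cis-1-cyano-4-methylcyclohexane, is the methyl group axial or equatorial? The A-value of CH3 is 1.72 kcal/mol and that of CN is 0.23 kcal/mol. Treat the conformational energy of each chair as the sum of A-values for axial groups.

axial

C1 and C4 have opposite parity, so for the cis isomer the two substituents are one axial and one equatorial in each chair.
Chair I (methyl axial, cyano equatorial): E = 1.72 kcal/mol.
Chair II (methyl equatorial, cyano axial): E = 0.23 kcal/mol.
Chair I is the less stable (higher-energy) conformer, and in that chair the methyl group is axial.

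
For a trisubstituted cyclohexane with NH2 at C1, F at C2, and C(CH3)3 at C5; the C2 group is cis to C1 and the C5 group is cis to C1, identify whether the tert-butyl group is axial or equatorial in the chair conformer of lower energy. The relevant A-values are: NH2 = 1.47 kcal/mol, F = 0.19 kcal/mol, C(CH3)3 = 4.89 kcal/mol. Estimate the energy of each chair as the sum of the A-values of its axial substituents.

equatorial

Chair I (amino axial, fluoro equatorial, tert-butyl axial): E = 6.36 kcal/mol.
Chair II (amino equatorial, fluoro axial, tert-butyl equatorial): E = 0.19 kcal/mol.
Chair II is the more stable (lower-energy) conformer, and in that chair the tert-butyl group is equatorial.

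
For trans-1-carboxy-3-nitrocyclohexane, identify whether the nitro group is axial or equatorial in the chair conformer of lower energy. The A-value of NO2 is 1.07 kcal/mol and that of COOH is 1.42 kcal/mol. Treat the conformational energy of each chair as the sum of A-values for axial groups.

axial

C1 and C3 have the same parity, so for the trans isomer the two substituents are one axial and one equatorial in each chair.
Chair I (nitro axial, carboxyl equatorial): E = 1.07 kcal/mol.
Chair II (nitro equatorial, carboxyl axial): E = 1.42 kcal/mol.
Chair I is the more stable (lower-energy) conformer, and in that chair the nitro group is axial.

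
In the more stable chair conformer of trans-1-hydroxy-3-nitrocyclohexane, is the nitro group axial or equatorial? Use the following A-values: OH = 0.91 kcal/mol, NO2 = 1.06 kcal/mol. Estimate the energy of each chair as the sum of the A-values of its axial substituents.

equatorial

C1 and C3 have the same parity, so for the trans isomer the two substituents are one axial and one equatorial in each chair.
Chair I (hydroxyl axial, nitro equatorial): E = 0.91 kcal/mol.
Chair II (hydroxyl equatorial, nitro axial): E = 1.06 kcal/mol.
Chair I is the more stable (lower-energy) conformer, and in that chair the nitro group is equatorial.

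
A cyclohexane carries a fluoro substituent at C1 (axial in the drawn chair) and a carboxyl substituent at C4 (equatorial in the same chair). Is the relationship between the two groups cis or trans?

C1 and C4 have opposite parity, so their axial bonds point in opposite directions.
With opposite-parity carbons, two substituents on the same face are one axial and one equatorial; opposite faces give both axial or both equatorial.
Here the groups are axial/equatorial → same face → cis.

cis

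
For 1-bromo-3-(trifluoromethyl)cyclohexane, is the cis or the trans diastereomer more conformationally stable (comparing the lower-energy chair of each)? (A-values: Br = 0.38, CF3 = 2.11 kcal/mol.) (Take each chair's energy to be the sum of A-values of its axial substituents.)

At 1,3 positions (parity same): cis → (e,e or a,a); trans → (a,e or e,a).
Best chair for cis: E = 0.00 kcal/mol; best chair for trans: E = 0.38 kcal/mol.
The cis isomer is lower by 0.38 kcal/mol.

cis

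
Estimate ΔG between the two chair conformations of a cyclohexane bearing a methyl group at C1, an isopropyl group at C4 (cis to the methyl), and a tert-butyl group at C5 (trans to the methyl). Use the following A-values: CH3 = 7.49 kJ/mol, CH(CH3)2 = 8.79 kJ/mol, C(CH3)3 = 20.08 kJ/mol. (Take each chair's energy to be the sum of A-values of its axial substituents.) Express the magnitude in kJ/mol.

21.38 kJ/mol

Chair I (methyl axial, isopropyl equatorial, tert-butyl equatorial): E = 7.49 kJ/mol.
Chair II (methyl equatorial, isopropyl axial, tert-butyl axial): E = 28.87 kJ/mol.
ΔE = 28.87 − 7.49 = 21.38 kJ/mol; chair I is more stable.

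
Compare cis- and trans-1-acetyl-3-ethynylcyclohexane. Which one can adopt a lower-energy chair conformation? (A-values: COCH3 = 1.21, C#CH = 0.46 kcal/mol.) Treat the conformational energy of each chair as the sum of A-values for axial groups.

At 1,3 positions (parity same): cis → (e,e or a,a); trans → (a,e or e,a).
Best chair for cis: E = 0.00 kcal/mol; best chair for trans: E = 0.46 kcal/mol.
The cis isomer is lower by 0.46 kcal/mol.

cis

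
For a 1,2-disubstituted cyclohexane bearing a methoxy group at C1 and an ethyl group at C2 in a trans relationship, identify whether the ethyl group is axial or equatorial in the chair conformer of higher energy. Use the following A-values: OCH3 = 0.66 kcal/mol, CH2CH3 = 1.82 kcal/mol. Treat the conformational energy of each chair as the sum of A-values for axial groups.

C1 and C2 have opposite parity, so for the trans isomer the two substituents are e,e in one chair and a,a in the other.
Chair I (methoxy axial, ethyl axial): E = 2.48 kcal/mol.
Chair II (methoxy equatorial, ethyl equatorial): E = 0.00 kcal/mol.
Chair I is the less stable (higher-energy) conformer, and in that chair the ethyl group is axial.

axial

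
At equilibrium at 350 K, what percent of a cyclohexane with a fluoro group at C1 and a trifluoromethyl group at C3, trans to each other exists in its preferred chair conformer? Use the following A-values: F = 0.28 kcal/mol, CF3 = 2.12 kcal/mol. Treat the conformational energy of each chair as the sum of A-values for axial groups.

C1 and C3 have the same parity, so for the trans isomer the two substituents are one axial and one equatorial in each chair.
Chair I (fluoro axial, trifluoromethyl equatorial): E = 0.28 kcal/mol; chair II (fluoro equatorial, trifluoromethyl axial): E = 2.12 kcal/mol.
ΔG = 1.84 kcal/mol between the two chairs.
K = exp(ΔG/RT) with R = 1.987×10⁻³ kcal mol⁻¹ K⁻¹ and T = 350 K gives K ≈ 14.1.
Fraction in the lower-energy chair = K/(K+1) = 93.4%.

93.4%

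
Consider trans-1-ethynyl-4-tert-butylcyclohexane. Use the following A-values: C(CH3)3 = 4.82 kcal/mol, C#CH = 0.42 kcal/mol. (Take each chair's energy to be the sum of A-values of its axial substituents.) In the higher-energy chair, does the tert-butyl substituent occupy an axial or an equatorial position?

axial

C1 and C4 have opposite parity, so for the trans isomer the two substituents are e,e in one chair and a,a in the other.
Chair I (tert-butyl axial, ethynyl axial): E = 5.24 kcal/mol.
Chair II (tert-butyl equatorial, ethynyl equatorial): E = 0.00 kcal/mol.
Chair I is the less stable (higher-energy) conformer, and in that chair the tert-butyl group is axial.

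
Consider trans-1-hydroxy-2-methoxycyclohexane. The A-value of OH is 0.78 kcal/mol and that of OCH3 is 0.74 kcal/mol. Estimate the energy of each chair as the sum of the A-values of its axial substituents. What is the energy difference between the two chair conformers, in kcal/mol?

C1 and C2 have opposite parity, so for the trans isomer the two substituents are e,e in one chair and a,a in the other.
Chair I (hydroxyl axial, methoxy axial): E = 1.52 kcal/mol.
Chair II (hydroxyl equatorial, methoxy equatorial): E = 0.00 kcal/mol.
ΔE = 1.52 − 0.00 = 1.52 kcal/mol; chair II is more stable.

1.52 kcal/mol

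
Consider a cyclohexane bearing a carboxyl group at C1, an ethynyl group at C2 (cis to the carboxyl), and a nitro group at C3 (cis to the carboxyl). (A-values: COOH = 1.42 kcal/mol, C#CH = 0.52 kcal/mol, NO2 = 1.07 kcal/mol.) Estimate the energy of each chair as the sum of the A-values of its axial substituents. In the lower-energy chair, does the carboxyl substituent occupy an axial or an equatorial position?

Chair I (carboxyl axial, ethynyl equatorial, nitro axial): E = 2.49 kcal/mol.
Chair II (carboxyl equatorial, ethynyl axial, nitro equatorial): E = 0.52 kcal/mol.
Chair II is the more stable (lower-energy) conformer, and in that chair the carboxyl group is equatorial.

equatorial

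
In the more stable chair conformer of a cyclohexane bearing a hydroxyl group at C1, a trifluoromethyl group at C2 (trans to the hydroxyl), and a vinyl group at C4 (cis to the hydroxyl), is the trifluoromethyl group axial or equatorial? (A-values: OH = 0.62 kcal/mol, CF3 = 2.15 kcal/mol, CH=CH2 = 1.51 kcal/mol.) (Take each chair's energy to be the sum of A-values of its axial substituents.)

Chair I (hydroxyl axial, trifluoromethyl axial, vinyl equatorial): E = 2.77 kcal/mol.
Chair II (hydroxyl equatorial, trifluoromethyl equatorial, vinyl axial): E = 1.51 kcal/mol.
Chair II is the more stable (lower-energy) conformer, and in that chair the trifluoromethyl group is equatorial.

equatorial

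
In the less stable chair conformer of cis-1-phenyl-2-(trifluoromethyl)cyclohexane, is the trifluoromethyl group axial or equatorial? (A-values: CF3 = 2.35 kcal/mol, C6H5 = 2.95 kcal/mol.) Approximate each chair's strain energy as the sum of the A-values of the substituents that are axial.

equatorial

C1 and C2 have opposite parity, so for the cis isomer the two substituents are one axial and one equatorial in each chair.
Chair I (trifluoromethyl axial, phenyl equatorial): E = 2.35 kcal/mol.
Chair II (trifluoromethyl equatorial, phenyl axial): E = 2.95 kcal/mol.
Chair II is the less stable (higher-energy) conformer, and in that chair the trifluoromethyl group is equatorial.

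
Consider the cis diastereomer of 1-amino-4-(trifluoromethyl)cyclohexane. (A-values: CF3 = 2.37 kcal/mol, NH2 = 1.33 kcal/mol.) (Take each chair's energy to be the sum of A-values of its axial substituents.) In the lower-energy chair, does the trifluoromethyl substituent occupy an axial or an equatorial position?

equatorial

C1 and C4 have opposite parity, so for the cis isomer the two substituents are one axial and one equatorial in each chair.
Chair I (trifluoromethyl axial, amino equatorial): E = 2.37 kcal/mol.
Chair II (trifluoromethyl equatorial, amino axial): E = 1.33 kcal/mol.
Chair II is the more stable (lower-energy) conformer, and in that chair the trifluoromethyl group is equatorial.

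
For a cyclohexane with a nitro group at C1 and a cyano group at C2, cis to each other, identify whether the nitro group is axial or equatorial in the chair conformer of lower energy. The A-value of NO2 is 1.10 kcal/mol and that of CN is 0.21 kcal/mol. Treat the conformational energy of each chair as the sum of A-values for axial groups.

C1 and C2 have opposite parity, so for the cis isomer the two substituents are one axial and one equatorial in each chair.
Chair I (nitro axial, cyano equatorial): E = 1.10 kcal/mol.
Chair II (nitro equatorial, cyano axial): E = 0.21 kcal/mol.
Chair II is the more stable (lower-energy) conformer, and in that chair the nitro group is equatorial.

equatorial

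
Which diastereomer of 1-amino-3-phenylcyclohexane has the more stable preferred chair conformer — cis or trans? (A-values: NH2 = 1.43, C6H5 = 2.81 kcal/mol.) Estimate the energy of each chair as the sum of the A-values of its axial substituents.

cis

At 1,3 positions (parity same): cis → (e,e or a,a); trans → (a,e or e,a).
Best chair for cis: E = 0.00 kcal/mol; best chair for trans: E = 1.43 kcal/mol.
The cis isomer is lower by 1.43 kcal/mol.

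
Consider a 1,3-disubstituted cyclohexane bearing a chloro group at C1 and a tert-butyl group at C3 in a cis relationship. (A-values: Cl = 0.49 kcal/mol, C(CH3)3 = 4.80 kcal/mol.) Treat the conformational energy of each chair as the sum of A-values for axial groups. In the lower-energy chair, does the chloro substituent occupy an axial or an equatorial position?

equatorial

C1 and C3 have the same parity, so for the cis isomer the two substituents are e,e in one chair and a,a in the other.
Chair I (chloro axial, tert-butyl axial): E = 5.29 kcal/mol.
Chair II (chloro equatorial, tert-butyl equatorial): E = 0.00 kcal/mol.
Chair II is the more stable (lower-energy) conformer, and in that chair the chloro group is equatorial.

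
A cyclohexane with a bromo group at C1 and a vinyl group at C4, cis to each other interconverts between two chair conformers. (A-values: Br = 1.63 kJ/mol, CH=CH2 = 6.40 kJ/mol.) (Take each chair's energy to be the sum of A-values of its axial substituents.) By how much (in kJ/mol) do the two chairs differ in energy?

4.77 kJ/mol

C1 and C4 have opposite parity, so for the cis isomer the two substituents are one axial and one equatorial in each chair.
Chair I (bromo axial, vinyl equatorial): E = 1.63 kJ/mol.
Chair II (bromo equatorial, vinyl axial): E = 6.40 kJ/mol.
ΔE = 6.40 − 1.63 = 4.77 kJ/mol; chair I is more stable.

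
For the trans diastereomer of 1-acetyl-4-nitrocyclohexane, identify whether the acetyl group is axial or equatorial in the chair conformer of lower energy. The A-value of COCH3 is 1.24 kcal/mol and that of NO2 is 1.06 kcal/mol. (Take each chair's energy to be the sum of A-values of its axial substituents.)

equatorial

C1 and C4 have opposite parity, so for the trans isomer the two substituents are e,e in one chair and a,a in the other.
Chair I (acetyl axial, nitro axial): E = 2.30 kcal/mol.
Chair II (acetyl equatorial, nitro equatorial): E = 0.00 kcal/mol.
Chair II is the more stable (lower-energy) conformer, and in that chair the acetyl group is equatorial.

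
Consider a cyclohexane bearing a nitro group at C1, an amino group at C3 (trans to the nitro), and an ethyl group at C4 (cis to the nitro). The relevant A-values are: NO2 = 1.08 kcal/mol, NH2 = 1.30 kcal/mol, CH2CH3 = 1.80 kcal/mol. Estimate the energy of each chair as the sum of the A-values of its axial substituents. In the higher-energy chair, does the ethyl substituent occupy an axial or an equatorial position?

axial

Chair I (nitro axial, amino equatorial, ethyl equatorial): E = 1.08 kcal/mol.
Chair II (nitro equatorial, amino axial, ethyl axial): E = 3.10 kcal/mol.
Chair II is the less stable (higher-energy) conformer, and in that chair the ethyl group is axial.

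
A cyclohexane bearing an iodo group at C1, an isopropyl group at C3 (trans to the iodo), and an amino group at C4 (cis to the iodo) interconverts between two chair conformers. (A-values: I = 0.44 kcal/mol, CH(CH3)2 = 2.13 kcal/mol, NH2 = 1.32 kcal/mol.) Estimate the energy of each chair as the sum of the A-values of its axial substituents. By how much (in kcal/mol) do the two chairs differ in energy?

3.01 kcal/mol

Chair I (iodo axial, isopropyl equatorial, amino equatorial): E = 0.44 kcal/mol.
Chair II (iodo equatorial, isopropyl axial, amino axial): E = 3.45 kcal/mol.
ΔE = 3.45 − 0.44 = 3.01 kcal/mol; chair I is more stable.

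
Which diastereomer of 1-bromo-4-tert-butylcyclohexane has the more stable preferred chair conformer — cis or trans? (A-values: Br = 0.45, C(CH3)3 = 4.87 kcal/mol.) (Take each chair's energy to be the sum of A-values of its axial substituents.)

At 1,4 positions (parity opposite): cis → (a,e or e,a); trans → (e,e or a,a).
Best chair for cis: E = 0.45 kcal/mol; best chair for trans: E = 0.00 kcal/mol.
The trans isomer is lower by 0.45 kcal/mol.

trans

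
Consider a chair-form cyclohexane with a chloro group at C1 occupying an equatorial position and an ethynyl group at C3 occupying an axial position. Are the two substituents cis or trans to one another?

C1 and C3 have the same parity, so their axial bonds point in the same direction.
With same-parity carbons, two substituents on the same face are both axial or both equatorial; opposite faces give one of each.
Here the groups are equatorial/axial → opposite face → trans.

trans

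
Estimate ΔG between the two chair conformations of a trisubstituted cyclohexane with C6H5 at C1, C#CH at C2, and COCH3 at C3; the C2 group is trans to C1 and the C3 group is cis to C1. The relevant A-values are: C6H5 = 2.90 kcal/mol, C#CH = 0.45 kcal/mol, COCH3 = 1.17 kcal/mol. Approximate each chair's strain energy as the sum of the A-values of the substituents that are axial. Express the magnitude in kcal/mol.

4.52 kcal/mol

Chair I (phenyl axial, ethynyl axial, acetyl axial): E = 4.52 kcal/mol.
Chair II (phenyl equatorial, ethynyl equatorial, acetyl equatorial): E = 0.00 kcal/mol.
ΔE = 4.52 − 0.00 = 4.52 kcal/mol; chair II is more stable.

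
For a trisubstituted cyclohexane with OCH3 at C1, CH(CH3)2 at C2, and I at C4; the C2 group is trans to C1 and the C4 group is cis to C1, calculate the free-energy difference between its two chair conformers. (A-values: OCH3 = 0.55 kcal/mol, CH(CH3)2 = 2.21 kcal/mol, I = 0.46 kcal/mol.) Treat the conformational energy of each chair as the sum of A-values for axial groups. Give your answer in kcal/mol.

Chair I (methoxy axial, isopropyl axial, iodo equatorial): E = 2.76 kcal/mol.
Chair II (methoxy equatorial, isopropyl equatorial, iodo axial): E = 0.46 kcal/mol.
ΔE = 2.76 − 0.46 = 2.30 kcal/mol; chair II is more stable.

2.30 kcal/mol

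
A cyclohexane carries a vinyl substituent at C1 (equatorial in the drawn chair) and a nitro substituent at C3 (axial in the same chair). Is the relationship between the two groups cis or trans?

C1 and C3 have the same parity, so their axial bonds point in the same direction.
With same-parity carbons, two substituents on the same face are both axial or both equatorial; opposite faces give one of each.
Here the groups are equatorial/axial → opposite face → trans.

trans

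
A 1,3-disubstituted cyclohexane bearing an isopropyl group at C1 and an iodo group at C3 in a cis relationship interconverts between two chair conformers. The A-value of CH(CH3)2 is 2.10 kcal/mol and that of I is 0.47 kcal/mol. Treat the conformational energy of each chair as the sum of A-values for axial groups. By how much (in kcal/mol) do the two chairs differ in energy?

C1 and C3 have the same parity, so for the cis isomer the two substituents are e,e in one chair and a,a in the other.
Chair I (isopropyl axial, iodo axial): E = 2.57 kcal/mol.
Chair II (isopropyl equatorial, iodo equatorial): E = 0.00 kcal/mol.
ΔE = 2.57 − 0.00 = 2.57 kcal/mol; chair II is more stable.

2.57 kcal/mol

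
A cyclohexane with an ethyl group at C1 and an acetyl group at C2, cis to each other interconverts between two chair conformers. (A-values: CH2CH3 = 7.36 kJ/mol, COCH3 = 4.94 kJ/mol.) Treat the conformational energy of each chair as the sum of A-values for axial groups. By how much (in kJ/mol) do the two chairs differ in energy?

C1 and C2 have opposite parity, so for the cis isomer the two substituents are one axial and one equatorial in each chair.
Chair I (ethyl axial, acetyl equatorial): E = 7.36 kJ/mol.
Chair II (ethyl equatorial, acetyl axial): E = 4.94 kJ/mol.
ΔE = 7.36 − 4.94 = 2.42 kJ/mol; chair II is more stable.

2.42 kJ/mol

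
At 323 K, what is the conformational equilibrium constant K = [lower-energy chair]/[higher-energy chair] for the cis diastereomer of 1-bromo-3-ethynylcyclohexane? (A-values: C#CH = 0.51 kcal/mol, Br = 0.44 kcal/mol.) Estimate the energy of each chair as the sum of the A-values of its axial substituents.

K ≈ 4.39

C1 and C3 have the same parity, so for the cis isomer the two substituents are e,e in one chair and a,a in the other.
Chair I (ethynyl axial, bromo axial): E = 0.95 kcal/mol; chair II (ethynyl equatorial, bromo equatorial): E = 0.00 kcal/mol.
ΔG = 0.95 kcal/mol between the two chairs.
K = exp(ΔG/RT) with R = 1.987×10⁻³ kcal mol⁻¹ K⁻¹ and T = 323 K gives K ≈ 4.39.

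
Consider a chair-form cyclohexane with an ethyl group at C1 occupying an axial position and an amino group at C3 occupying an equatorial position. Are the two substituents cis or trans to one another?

trans

C1 and C3 have the same parity, so their axial bonds point in the same direction.
With same-parity carbons, two substituents on the same face are both axial or both equatorial; opposite faces give one of each.
Here the groups are axial/equatorial → opposite face → trans.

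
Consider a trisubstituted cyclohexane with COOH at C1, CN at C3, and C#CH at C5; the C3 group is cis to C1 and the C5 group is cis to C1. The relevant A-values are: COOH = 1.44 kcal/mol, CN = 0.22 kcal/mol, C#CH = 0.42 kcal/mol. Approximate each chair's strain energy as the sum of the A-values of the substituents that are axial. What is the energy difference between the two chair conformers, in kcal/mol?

2.08 kcal/mol

Chair I (carboxyl axial, cyano axial, ethynyl axial): E = 2.08 kcal/mol.
Chair II (carboxyl equatorial, cyano equatorial, ethynyl equatorial): E = 0.00 kcal/mol.
ΔE = 2.08 − 0.00 = 2.08 kcal/mol; chair II is more stable.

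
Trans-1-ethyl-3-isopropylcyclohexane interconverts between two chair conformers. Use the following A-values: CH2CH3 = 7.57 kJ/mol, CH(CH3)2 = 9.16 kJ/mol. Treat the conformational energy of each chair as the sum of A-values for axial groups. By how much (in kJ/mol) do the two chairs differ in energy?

C1 and C3 have the same parity, so for the trans isomer the two substituents are one axial and one equatorial in each chair.
Chair I (ethyl axial, isopropyl equatorial): E = 7.57 kJ/mol.
Chair II (ethyl equatorial, isopropyl axial): E = 9.16 kJ/mol.
ΔE = 9.16 − 7.57 = 1.59 kJ/mol; chair I is more stable.

1.59 kJ/mol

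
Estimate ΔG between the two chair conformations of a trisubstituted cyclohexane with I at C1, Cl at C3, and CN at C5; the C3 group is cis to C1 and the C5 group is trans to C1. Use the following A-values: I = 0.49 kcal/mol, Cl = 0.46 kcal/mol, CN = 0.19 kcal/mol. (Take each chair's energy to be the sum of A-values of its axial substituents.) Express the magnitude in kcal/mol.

0.76 kcal/mol

Chair I (iodo axial, chloro axial, cyano equatorial): E = 0.95 kcal/mol.
Chair II (iodo equatorial, chloro equatorial, cyano axial): E = 0.19 kcal/mol.
ΔE = 0.95 − 0.19 = 0.76 kcal/mol; chair II is more stable.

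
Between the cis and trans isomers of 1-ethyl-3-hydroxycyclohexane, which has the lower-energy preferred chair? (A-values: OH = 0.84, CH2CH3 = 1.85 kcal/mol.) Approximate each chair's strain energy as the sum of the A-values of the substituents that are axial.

cis

At 1,3 positions (parity same): cis → (e,e or a,a); trans → (a,e or e,a).
Best chair for cis: E = 0.00 kcal/mol; best chair for trans: E = 0.84 kcal/mol.
The cis isomer is lower by 0.84 kcal/mol.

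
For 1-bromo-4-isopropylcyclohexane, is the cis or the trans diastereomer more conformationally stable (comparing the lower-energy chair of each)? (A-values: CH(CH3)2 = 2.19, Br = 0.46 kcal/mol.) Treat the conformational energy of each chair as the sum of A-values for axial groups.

trans

At 1,4 positions (parity opposite): cis → (a,e or e,a); trans → (e,e or a,a).
Best chair for cis: E = 0.46 kcal/mol; best chair for trans: E = 0.00 kcal/mol.
The trans isomer is lower by 0.46 kcal/mol.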